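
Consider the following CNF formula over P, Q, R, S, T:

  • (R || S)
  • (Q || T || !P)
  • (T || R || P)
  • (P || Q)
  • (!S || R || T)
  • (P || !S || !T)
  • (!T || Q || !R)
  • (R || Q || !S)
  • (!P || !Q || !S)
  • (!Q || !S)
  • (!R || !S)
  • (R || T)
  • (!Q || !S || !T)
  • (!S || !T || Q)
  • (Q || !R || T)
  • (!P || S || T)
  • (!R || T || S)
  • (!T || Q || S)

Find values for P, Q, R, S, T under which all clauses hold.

P = False  Q = True  R = True  S = False  T = True

Check each clause:
  1. (S || R) — R is true.
  2. (Q || !P || T) — Q is true.
  3. (P || R || T) — R is true.
  4. (Q || P) — Q is true.
  5. (!S || R || T) — R is true.
  6. (P || !S || !T) — !S is true.
  7. (Q || !T || !R) — Q is true.
  8. (R || Q || !S) — Q is true.
  9. (!S || !P || !Q) — !S is true.
  10. (!Q || !S) — !S is true.
  11. (!R || !S) — !S is true.
  12. (T || R) — R is true.
  13. (!T || !S || !Q) — !S is true.
  14. (Q || !S || !T) — Q is true.
  15. (!R || T || Q) — Q is true.
  16. (!P || T || S) — T is true.
  17. (T || !R || S) — T is true.
  18. (!T || Q || S) — Q is true.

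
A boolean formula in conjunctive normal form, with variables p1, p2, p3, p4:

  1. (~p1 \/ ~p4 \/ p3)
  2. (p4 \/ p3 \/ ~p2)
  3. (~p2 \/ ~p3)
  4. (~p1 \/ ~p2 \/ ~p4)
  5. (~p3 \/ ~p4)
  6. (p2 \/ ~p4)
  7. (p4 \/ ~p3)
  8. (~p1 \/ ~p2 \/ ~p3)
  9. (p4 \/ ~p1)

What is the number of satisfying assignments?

2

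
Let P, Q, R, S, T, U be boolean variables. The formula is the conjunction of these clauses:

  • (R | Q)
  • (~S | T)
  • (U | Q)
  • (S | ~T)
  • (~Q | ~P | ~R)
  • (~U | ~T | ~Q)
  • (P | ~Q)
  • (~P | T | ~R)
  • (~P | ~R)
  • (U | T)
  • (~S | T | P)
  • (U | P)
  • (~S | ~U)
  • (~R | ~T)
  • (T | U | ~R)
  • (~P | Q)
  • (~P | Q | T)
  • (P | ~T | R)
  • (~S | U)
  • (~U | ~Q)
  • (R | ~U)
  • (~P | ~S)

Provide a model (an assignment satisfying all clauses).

P=F  Q=F  R=T  S=F  T=F  U=T

Try P = False.
  then Q is forced to False.
  then R is forced to True.
  then U is forced to True.
  then S is forced to False.
  then T is forced to False.
Check each clause:
  1. (R | Q) — R is true.
  2. (T | ~S) — ~S is true.
  3. (Q | U) — U is true.
  4. (S | ~T) — ~T is true.
  5. (~Q | ~P | ~R) — ~P is true.
  6. (~Q | ~U | ~T) — ~T is true.
  7. (~Q | P) — ~Q is true.
  8. (T | ~R | ~P) — ~P is true.
  9. (~P | ~R) — ~P is true.
  10. (T | U) — U is true.
  11. (~S | T | P) — ~S is true.
  12. (U | P) — U is true.
  13. (~S | ~U) — ~S is true.
  14. (~T | ~R) — ~T is true.
  15. (T | ~R | U) — U is true.
  16. (Q | ~P) — ~P is true.
  17. (T | Q | ~P) — ~P is true.
  18. (R | ~T | P) — R is true.
  19. (U | ~S) — ~S is true.
  20. (~U | ~Q) — ~Q is true.
  21. (~U | R) — R is true.
  22. (~P | ~S) — ~S is true.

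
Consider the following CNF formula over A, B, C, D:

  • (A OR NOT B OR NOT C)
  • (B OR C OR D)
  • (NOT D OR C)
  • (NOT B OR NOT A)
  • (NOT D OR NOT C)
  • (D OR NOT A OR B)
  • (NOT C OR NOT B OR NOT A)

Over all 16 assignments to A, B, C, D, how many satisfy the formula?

2

The models are:
  A=0 B=0 C=1 D=0
  A=0 B=1 C=0 D=0
Count: 2.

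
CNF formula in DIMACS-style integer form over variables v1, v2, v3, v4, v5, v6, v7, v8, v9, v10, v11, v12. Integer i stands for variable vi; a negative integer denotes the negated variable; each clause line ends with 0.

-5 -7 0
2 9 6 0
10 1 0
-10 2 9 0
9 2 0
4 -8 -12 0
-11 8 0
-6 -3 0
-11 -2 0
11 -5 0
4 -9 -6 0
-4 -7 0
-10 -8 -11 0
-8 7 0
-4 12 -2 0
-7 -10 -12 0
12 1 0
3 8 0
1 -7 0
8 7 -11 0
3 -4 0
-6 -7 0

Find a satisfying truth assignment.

v1=True  v2=True  v3=True  v4=False  v5=False  v6=False  v7=False  v8=False  v9=False  v10=False  v11=False  v12=True

Check each clause:
  1. (!v7 || !v5) — !v7 is true.
  2. (v9 || v2 || v6) — v2 is true.
  3. (v10 || v1) — v1 is true.
  4. (!v10 || v9 || v2) — v2 is true.
  5. (v9 || v2) — v2 is true.
  6. (v4 || !v12 || !v8) — !v8 is true.
  7. (!v11 || v8) — !v11 is true.
  8. (!v3 || !v6) — !v6 is true.
  9. (!v2 || !v11) — !v11 is true.
  10. (!v5 || v11) — !v5 is true.
  11. (!v9 || !v6 || v4) — !v6 is true.
  12. (!v7 || !v4) — !v7 is true.
  13. (!v8 || !v10 || !v11) — !v8 is true.
  14. (!v8 || v7) — !v8 is true.
  15. (!v4 || !v2 || v12) — !v4 is true.
  16. (!v10 || !v7 || !v12) — !v7 is true.
  17. (v1 || v12) — v1 is true.
  18. (v8 || v3) — v3 is true.
  19. (!v7 || v1) — v1 is true.
  20. (!v11 || v7 || v8) — !v11 is true.
  21. (v3 || !v4) — v3 is true.
  22. (!v6 || !v7) — !v7 is true.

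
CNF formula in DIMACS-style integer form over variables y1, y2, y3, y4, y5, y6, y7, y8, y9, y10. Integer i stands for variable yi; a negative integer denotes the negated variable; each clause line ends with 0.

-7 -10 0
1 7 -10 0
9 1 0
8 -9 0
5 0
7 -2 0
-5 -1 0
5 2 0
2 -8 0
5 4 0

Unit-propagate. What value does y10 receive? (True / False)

False

(y5) is a unit clause: y5 = True.
In (!y1 || !y5), !y5 is now false; !y1 must hold, so y1 = False.
In (y9 || y1), y1 is now false; y9 must hold, so y9 = True.
(!y9 || y8) with y9 = True leaves only y8, so y8 = True.
(!y8 || y2) with y8 = True leaves only y2, so y2 = True.
From (!y2 || y7) and y2 = True: y7 = True.
In (!y10 || !y7), !y7 is now false; !y10 must hold, so y10 = False.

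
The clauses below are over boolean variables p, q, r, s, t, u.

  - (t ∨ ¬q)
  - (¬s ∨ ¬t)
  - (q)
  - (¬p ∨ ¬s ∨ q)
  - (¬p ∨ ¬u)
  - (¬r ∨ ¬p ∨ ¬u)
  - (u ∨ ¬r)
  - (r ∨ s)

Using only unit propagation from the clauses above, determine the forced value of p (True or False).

False

(q) is a unit clause: q = True.
(¬q ∨ t) with q = True leaves only t, so t = True.
(¬t ∨ ¬s) with t = True leaves only ¬s, so s = False.
From (s ∨ r) and s = False: r = True.
(u ∨ ¬r) with r = True leaves only u, so u = True.
From (¬u ∨ ¬p) and u = True: p = False.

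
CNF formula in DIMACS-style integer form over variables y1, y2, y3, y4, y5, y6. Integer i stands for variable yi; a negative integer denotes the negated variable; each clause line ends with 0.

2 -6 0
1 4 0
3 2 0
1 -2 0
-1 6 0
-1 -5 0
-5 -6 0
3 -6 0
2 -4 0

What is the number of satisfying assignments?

2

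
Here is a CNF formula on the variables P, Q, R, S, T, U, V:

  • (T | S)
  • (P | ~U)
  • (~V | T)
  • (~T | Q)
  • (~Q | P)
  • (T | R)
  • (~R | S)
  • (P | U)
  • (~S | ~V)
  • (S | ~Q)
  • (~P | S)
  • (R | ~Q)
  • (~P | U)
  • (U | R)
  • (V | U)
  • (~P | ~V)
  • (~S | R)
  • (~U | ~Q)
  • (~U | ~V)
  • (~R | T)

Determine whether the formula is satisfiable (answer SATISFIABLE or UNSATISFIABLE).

UNSATISFIABLE

U = True:
  propagation gives P=True, S=True, V=False, R=True; an empty clause results — contradiction.
U = False:
  propagation gives P=True; an empty clause results — contradiction.
Every branch closes, so no satisfying assignment exists.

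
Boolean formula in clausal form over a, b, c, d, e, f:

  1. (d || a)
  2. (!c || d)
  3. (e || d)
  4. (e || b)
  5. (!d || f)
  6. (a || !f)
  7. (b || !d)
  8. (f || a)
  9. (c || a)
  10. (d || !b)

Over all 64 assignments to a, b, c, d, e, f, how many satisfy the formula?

Satisfying assignments:
  a=T b=F c=F d=F e=T f=F
  a=T b=F c=F d=F e=T f=T
  a=T b=T c=F d=T e=F f=T
  a=T b=T c=F d=T e=T f=T
  a=T b=T c=T d=T e=F f=T
  a=T b=T c=T d=T e=T f=T
That's 6 in total.

6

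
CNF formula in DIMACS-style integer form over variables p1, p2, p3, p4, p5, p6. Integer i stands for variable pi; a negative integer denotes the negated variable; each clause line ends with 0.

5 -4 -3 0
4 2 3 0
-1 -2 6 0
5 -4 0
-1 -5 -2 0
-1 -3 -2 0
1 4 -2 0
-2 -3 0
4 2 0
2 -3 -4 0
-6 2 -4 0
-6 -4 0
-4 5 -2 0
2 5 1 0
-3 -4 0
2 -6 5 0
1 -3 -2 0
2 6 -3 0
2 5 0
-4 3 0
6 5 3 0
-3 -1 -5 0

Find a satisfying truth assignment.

p1 = 1  p2 = 1  p3 = 0  p4 = 0  p5 = 0  p6 = 1

Branch on p1: take p1 = True.
Set p2 = True and propagate.
  then p6 is forced to True.
  then p5 is forced to False.
  then p4 is forced to False.
  then p3 is forced to False.
Check each clause:
  1. (~p3 \/ p5 \/ ~p4) — ~p4 is true.
  2. (p4 \/ p2 \/ p3) — p2 is true.
  3. (~p2 \/ p6 \/ ~p1) — p6 is true.
  4. (p5 \/ ~p4) — ~p4 is true.
  5. (~p1 \/ ~p2 \/ ~p5) — ~p5 is true.
  6. (~p2 \/ ~p1 \/ ~p3) — ~p3 is true.
  7. (~p2 \/ p1 \/ p4) — p1 is true.
  8. (~p3 \/ ~p2) — ~p3 is true.
  9. (p4 \/ p2) — p2 is true.
  10. (~p4 \/ ~p3 \/ p2) — p2 is true.
  11. (~p4 \/ p2 \/ ~p6) — p2 is true.
  12. (~p6 \/ ~p4) — ~p4 is true.
  13. (p5 \/ ~p4 \/ ~p2) — ~p4 is true.
  14. (p2 \/ p1 \/ p5) — p1 is true.
  15. (~p3 \/ ~p4) — ~p4 is true.
  16. (p2 \/ ~p6 \/ p5) — p2 is true.
  17. (~p3 \/ p1 \/ ~p2) — p1 is true.
  18. (p2 \/ ~p3 \/ p6) — p2 is true.
  19. (p5 \/ p2) — p2 is true.
  20. (~p4 \/ p3) — ~p4 is true.
  21. (p6 \/ p3 \/ p5) — p6 is true.
  22. (~p5 \/ ~p3 \/ ~p1) — ~p5 is true.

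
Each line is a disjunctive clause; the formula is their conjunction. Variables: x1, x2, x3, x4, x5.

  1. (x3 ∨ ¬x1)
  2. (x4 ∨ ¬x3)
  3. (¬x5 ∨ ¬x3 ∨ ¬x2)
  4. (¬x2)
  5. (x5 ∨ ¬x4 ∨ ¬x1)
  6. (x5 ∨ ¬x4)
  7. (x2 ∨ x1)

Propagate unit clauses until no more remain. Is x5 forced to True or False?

True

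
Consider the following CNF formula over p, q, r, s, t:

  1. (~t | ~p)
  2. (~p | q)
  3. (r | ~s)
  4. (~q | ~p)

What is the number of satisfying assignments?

Split on p, then q.
  p=1, q=1: a clause becomes empty — 0.
  p=1, q=0: a clause becomes empty — 0.
  p=0, q=1: t free; 3 ways for (r,s) × 2^1 = 6.
  p=0, q=0: t free; 3 ways for (r,s) × 2^1 = 6.
Total: 0 + 0 + 6 + 6 = 12.

12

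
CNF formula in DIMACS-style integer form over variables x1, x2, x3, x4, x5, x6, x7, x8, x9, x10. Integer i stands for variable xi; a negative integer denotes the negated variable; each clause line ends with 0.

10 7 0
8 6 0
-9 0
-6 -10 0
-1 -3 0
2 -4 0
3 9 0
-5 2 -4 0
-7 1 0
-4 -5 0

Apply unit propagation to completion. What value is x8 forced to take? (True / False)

Unit clause (¬x9) sets x9 = False.
(x3 ∨ x9): since x9 = False, the clause reduces to (x3). x3 = True.
(¬x3 ∨ ¬x1): since x3 = True, the clause reduces to (¬x1). x1 = False.
(x1 ∨ ¬x7): since x1 = False, the clause reduces to (¬x7). x7 = False.
(x10 ∨ x7) with x7 = False leaves only x10, so x10 = True.
From (¬x6 ∨ ¬x10) and x10 = True: x6 = False.
(x6 ∨ x8): since x6 = False, the clause reduces to (x8). x8 = True.

True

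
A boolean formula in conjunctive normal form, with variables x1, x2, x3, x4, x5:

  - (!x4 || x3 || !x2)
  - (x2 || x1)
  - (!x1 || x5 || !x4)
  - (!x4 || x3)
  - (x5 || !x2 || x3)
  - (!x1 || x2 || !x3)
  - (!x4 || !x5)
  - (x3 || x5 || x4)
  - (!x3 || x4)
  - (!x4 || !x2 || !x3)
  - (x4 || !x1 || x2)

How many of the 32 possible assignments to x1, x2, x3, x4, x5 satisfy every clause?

2

Satisfying assignments:
  x1=0 x2=1 x3=0 x4=0 x5=1
  x1=1 x2=1 x3=0 x4=0 x5=1
That's 2 in total.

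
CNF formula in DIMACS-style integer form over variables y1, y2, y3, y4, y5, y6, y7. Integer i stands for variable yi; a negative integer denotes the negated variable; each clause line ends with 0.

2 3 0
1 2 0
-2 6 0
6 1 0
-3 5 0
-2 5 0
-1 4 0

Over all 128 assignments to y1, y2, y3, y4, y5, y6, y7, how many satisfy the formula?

16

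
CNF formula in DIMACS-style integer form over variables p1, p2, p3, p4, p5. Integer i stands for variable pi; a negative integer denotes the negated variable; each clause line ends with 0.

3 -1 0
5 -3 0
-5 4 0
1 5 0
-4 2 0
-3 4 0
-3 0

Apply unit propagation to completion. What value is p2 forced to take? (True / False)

True

(~p3) stands alone — p3 = False.
In (~p1 \/ p3), p3 is now false; ~p1 must hold, so p1 = False.
(p5 \/ p1) with p1 = False leaves only p5, so p5 = True.
(~p5 \/ p4): since p5 = True, the clause reduces to (p4). p4 = True.
(p2 \/ ~p4) with p4 = True leaves only p2, so p2 = True.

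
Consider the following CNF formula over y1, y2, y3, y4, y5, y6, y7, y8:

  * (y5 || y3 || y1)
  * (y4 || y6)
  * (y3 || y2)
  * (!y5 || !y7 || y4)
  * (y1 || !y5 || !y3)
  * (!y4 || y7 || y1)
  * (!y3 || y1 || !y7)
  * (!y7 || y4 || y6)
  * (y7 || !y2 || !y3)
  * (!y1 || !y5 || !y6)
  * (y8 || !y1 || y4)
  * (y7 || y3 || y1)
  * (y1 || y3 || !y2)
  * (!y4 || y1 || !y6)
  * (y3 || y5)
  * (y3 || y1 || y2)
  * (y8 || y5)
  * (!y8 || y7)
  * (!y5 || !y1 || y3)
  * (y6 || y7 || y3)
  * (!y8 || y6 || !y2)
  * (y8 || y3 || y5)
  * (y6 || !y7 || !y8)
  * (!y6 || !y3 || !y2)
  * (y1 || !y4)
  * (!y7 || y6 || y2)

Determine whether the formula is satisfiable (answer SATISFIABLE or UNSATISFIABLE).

SATISFIABLE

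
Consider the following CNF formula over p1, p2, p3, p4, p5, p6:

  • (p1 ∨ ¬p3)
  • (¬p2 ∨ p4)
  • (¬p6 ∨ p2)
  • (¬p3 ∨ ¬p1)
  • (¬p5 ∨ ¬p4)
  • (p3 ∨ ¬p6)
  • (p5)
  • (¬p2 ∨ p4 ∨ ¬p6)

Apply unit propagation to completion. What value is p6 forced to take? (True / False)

False

Unit clause (p5) sets p5 = True.
In (¬p5 ∨ ¬p4), ¬p5 is now false; ¬p4 must hold, so p4 = False.
(p4 ∨ ¬p2) with p4 = False leaves only ¬p2, so p2 = False.
In (p2 ∨ ¬p6), p2 is now false; ¬p6 must hold, so p6 = False.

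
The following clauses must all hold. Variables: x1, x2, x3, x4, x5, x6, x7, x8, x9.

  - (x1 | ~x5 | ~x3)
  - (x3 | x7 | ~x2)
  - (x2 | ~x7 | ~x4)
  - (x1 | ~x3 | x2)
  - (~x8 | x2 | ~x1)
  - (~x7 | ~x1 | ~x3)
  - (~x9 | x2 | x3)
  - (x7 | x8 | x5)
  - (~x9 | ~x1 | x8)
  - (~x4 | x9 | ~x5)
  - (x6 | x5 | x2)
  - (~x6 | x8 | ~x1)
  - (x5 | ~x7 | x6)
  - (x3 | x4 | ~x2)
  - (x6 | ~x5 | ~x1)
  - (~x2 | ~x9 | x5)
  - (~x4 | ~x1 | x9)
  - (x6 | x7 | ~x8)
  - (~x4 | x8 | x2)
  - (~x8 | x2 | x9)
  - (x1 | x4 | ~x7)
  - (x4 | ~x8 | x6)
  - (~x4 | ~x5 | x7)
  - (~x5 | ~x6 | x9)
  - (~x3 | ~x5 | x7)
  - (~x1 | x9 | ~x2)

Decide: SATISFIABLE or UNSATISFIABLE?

Set x1 = False and propagate.
Branch on x2: take x2 = True.
The remaining clauses are satisfied by x3 = True, x4 = True, x5 = False, x6 = True, x7 = False, x8 = True, x9 = False.
Every clause has at least one true literal under this assignment.
So x1 = F, x2 = T, x3 = T, x4 = T, x5 = F, x6 = T, x7 = F, x8 = T, x9 = F is a satisfying assignment.

SATISFIABLE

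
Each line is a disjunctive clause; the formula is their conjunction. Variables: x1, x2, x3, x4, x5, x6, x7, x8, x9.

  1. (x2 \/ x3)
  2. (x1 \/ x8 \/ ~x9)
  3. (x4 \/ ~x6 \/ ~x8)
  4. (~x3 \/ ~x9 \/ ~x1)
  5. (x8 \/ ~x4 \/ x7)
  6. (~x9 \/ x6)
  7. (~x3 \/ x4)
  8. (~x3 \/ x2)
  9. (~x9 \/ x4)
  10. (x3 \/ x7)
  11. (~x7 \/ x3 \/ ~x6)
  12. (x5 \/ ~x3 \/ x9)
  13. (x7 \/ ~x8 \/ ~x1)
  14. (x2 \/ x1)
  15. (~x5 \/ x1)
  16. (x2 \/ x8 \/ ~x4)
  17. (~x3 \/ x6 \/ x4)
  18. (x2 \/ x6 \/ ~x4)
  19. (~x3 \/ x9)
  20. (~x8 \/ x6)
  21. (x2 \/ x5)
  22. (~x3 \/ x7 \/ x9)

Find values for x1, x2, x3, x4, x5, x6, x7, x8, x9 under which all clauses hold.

x2 occurs only positively in the remaining clauses — set x2 = True.
Branch on x1: take x1 = True.
Try x3 = False.
  then x7 is forced to True.
  then x6 is forced to False.
  then x9 is forced to False.
  then x8 is forced to False.
x4, x5 are now unconstrained; take x4 = True, x5 = False.
Every clause has at least one true literal under this assignment.

x1=T, x2=T, x3=F, x4=T, x5=F, x6=F, x7=T, x8=F, x9=F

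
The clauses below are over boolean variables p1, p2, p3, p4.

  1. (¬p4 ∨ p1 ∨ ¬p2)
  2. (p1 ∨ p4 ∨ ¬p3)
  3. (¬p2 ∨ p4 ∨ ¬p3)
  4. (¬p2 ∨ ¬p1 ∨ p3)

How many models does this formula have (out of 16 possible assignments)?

9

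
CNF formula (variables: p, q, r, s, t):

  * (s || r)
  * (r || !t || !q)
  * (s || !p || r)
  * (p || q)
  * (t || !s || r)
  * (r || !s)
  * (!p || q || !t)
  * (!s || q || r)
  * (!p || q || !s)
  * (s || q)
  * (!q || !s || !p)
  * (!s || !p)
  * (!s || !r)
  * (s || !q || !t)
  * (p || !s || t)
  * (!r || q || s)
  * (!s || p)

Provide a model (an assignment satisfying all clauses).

Set p = True and propagate.
  then s is forced to False.
  then r is forced to True.
  then q is forced to True.
  then t is forced to False.
Every clause has at least one true literal under this assignment.

p=T  q=T  r=T  s=F  t=F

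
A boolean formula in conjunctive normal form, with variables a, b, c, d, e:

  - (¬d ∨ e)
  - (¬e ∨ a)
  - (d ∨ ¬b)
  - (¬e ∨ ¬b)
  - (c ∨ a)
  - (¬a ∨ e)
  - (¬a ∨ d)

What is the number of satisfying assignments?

3

Satisfying assignments:
  a=0 b=0 c=1 d=0 e=0
  a=1 b=0 c=0 d=1 e=1
  a=1 b=0 c=1 d=1 e=1
That's 3 in total.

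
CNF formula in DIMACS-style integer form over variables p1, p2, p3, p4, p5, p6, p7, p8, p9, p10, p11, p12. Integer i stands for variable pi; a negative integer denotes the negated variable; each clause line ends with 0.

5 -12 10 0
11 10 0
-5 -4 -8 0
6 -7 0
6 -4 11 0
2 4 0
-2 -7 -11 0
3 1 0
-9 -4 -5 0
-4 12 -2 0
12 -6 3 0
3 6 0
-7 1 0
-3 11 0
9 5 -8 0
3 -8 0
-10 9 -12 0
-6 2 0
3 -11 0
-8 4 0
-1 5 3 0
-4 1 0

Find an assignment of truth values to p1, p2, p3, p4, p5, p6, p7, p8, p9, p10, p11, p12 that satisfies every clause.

p1 = False, p2 = True, p3 = True, p4 = False, p5 = True, p6 = True, p7 = False, p8 = False, p9 = False, p10 = True, p11 = True, p12 = False

Check each clause:
  1. (p10 || p5 || !p12) — p10 is true.
  2. (p10 || p11) — p10 is true.
  3. (!p4 || !p5 || !p8) — !p8 is true.
  4. (!p7 || p6) — !p7 is true.
  5. (!p4 || p11 || p6) — p11 is true.
  6. (p4 || p2) — p2 is true.
  7. (!p11 || !p2 || !p7) — !p7 is true.
  8. (p3 || p1) — p3 is true.
  9. (!p4 || !p9 || !p5) — !p4 is true.
  10. (!p4 || p12 || !p2) — !p4 is true.
  11. (!p6 || p3 || p12) — p3 is true.
  12. (p6 || p3) — p3 is true.
  13. (p1 || !p7) — !p7 is true.
  14. (!p3 || p11) — p11 is true.
  15. (!p8 || p5 || p9) — !p8 is true.
  16. (p3 || !p8) — !p8 is true.
  17. (p9 || !p12 || !p10) — !p12 is true.
  18. (!p6 || p2) — p2 is true.
  19. (p3 || !p11) — p3 is true.
  20. (p4 || !p8) — !p8 is true.
  21. (!p1 || p5 || p3) — p3 is true.
  22. (!p4 || p1) — !p4 is true.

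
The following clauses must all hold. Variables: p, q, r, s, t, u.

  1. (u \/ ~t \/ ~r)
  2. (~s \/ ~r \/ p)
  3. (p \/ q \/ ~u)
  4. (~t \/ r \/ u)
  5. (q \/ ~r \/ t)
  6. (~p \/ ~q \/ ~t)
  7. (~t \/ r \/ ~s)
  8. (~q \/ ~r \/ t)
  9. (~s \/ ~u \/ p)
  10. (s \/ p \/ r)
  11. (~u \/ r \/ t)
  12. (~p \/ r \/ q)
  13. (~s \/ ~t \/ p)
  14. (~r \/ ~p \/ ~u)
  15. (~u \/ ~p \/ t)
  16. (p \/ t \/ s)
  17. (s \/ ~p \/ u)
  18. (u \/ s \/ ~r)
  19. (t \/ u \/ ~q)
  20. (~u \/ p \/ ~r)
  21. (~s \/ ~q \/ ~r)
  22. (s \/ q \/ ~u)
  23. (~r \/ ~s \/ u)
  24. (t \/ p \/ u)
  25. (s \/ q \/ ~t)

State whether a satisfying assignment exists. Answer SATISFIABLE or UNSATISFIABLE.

UNSATISFIABLE

r = True:
  u = True:
    propagation gives p=False; an empty clause results — contradiction.
  u = False:
    propagation gives t=False, q=True; an empty clause results — contradiction.
r = False:
  p = True:
    propagation gives q=True, t=False, u=False; an empty clause results — contradiction.
  p = False:
    propagation gives s=True, t=False, u=False; an empty clause results — contradiction.
Every branch closes, so no satisfying assignment exists.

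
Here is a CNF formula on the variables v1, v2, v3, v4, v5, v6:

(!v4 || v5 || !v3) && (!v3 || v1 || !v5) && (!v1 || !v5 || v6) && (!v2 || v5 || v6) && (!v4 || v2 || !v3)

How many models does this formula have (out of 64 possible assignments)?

Split on v5, then v3.
  v5=1, v3=1: remaining (v1,v2,v4,v6) ∈ {(1,0,0,1); (1,1,0,1); (1,1,1,1)} — 3.
  v5=1, v3=0: v2, v4 free; 3 ways for (v1,v6) × 2^2 = 12.
  v5=0, v3=1: v1 free; 3 ways for (v2,v4,v6) × 2^1 = 6.
  v5=0, v3=0: v1, v4 free; 3 ways for (v2,v6) × 2^2 = 12.
Total: 3 + 12 + 6 + 12 = 33.

33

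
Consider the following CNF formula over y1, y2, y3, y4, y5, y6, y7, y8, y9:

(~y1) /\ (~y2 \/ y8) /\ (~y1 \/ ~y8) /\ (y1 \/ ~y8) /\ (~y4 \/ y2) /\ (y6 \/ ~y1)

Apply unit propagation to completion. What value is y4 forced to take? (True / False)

Unit clause (~y1) sets y1 = False.
(y1 \/ ~y8): since y1 = False, the clause reduces to (~y8). y8 = False.
From (y8 \/ ~y2) and y8 = False: y2 = False.
(y2 \/ ~y4): since y2 = False, the clause reduces to (~y4). y4 = False.

False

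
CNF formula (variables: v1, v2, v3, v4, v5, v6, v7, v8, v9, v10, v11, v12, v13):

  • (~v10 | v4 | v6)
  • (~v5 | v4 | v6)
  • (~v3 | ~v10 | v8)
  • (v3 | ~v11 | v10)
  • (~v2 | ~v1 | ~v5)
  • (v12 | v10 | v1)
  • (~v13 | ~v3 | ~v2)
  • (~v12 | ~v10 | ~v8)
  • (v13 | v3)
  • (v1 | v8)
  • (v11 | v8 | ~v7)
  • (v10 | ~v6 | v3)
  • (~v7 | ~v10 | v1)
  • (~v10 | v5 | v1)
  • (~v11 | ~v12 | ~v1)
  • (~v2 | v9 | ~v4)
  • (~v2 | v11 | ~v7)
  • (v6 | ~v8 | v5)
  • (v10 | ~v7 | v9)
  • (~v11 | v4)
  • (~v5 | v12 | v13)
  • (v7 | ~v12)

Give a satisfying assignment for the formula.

v1=True, v2=False, v3=False, v4=False, v5=False, v6=True, v7=False, v8=True, v9=False, v10=True, v11=False, v12=False, v13=True

Check each clause:
  1. (v4 | ~v10 | v6) — v6 is true.
  2. (v6 | ~v5 | v4) — ~v5 is true.
  3. (~v3 | v8 | ~v10) — v8 is true.
  4. (v10 | ~v11 | v3) — v10 is true.
  5. (~v5 | ~v2 | ~v1) — ~v5 is true.
  6. (v12 | v1 | v10) — v1 is true.
  7. (~v13 | ~v3 | ~v2) — ~v3 is true.
  8. (~v12 | ~v8 | ~v10) — ~v12 is true.
  9. (v3 | v13) — v13 is true.
  10. (v8 | v1) — v8 is true.
  11. (~v7 | v11 | v8) — v8 is true.
  12. (v10 | ~v6 | v3) — v10 is true.
  13. (v1 | ~v10 | ~v7) — v1 is true.
  14. (v5 | ~v10 | v1) — v1 is true.
  15. (~v11 | ~v12 | ~v1) — ~v12 is true.
  16. (v9 | ~v2 | ~v4) — ~v4 is true.
  17. (~v2 | v11 | ~v7) — ~v7 is true.
  18. (~v8 | v5 | v6) — v6 is true.
  19. (v9 | ~v7 | v10) — v10 is true.
  20. (~v11 | v4) — ~v11 is true.
  21. (v13 | v12 | ~v5) — ~v5 is true.
  22. (v7 | ~v12) — ~v12 is true.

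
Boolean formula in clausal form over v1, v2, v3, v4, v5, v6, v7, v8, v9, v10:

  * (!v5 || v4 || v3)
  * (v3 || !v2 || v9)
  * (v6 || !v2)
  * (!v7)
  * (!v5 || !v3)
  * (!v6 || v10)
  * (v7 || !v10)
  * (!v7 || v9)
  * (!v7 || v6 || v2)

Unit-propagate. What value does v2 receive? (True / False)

Unit clause (!v7) sets v7 = False.
(v7 || !v10) with v7 = False leaves only !v10, so v10 = False.
In (!v6 || v10), v10 is now false; !v6 must hold, so v6 = False.
(!v2 || v6) with v6 = False leaves only !v2, so v2 = False.

False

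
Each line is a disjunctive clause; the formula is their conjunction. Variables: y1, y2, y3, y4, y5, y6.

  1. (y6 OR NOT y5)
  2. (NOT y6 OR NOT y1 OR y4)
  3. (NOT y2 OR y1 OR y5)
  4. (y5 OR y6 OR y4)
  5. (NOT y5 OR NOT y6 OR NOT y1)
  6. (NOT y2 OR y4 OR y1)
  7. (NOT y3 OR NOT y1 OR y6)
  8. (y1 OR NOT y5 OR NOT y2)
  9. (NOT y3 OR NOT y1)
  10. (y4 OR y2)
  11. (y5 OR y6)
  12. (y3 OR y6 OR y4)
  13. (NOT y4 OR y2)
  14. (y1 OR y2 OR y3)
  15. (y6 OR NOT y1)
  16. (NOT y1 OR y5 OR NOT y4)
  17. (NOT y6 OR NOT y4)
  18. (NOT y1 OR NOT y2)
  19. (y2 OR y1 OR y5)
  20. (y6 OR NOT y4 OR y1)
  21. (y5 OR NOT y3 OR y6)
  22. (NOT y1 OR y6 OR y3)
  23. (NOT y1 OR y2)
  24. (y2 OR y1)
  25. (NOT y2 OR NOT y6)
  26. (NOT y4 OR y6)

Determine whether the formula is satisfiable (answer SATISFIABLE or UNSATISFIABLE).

y1 = True:
  propagation gives y3=False, y6=True, y4=True; an empty clause results — contradiction.
y1 = False:
  propagation gives y2=True, y5=True; an empty clause results — contradiction.
Every branch closes, so no satisfying assignment exists.

UNSATISFIABLE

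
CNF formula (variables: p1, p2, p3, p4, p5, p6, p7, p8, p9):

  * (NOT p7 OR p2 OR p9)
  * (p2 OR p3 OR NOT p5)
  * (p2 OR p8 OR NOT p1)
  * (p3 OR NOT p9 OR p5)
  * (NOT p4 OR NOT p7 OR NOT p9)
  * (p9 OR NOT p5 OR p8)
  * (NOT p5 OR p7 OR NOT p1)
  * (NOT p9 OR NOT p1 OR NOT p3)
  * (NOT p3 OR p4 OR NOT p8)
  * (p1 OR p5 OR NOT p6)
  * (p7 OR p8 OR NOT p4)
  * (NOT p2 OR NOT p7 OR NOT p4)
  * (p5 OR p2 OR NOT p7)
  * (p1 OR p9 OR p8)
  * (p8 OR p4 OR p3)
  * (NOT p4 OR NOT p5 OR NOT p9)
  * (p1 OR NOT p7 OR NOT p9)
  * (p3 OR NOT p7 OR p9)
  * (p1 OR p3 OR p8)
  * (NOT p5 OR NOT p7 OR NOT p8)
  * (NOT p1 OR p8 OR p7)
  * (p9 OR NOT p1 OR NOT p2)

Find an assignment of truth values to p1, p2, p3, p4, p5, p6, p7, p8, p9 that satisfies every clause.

p1=True  p2=False  p3=True  p4=True  p5=False  p6=True  p7=False  p8=True  p9=False

Try p1 = True.
The remaining clauses are satisfied by p2 = False, p3 = True, p4 = True, p5 = False, p6 = True, p7 = False, p8 = True, p9 = False.
Check each clause:
  1. (p2 OR p9 OR NOT p7) — NOT p7 is true.
  2. (p3 OR p2 OR NOT p5) — p3 is true.
  3. (p2 OR p8 OR NOT p1) — p8 is true.
  4. (NOT p9 OR p5 OR p3) — p3 is true.
  5. (NOT p9 OR NOT p4 OR NOT p7) — NOT p7 is true.
  6. (p9 OR NOT p5 OR p8) — p8 is true.
  7. (NOT p1 OR NOT p5 OR p7) — NOT p5 is true.
  8. (NOT p3 OR NOT p9 OR NOT p1) — NOT p9 is true.
  9. (NOT p3 OR p4 OR NOT p8) — p4 is true.
  10. (NOT p6 OR p1 OR p5) — p1 is true.
  11. (NOT p4 OR p8 OR p7) — p8 is true.
  12. (NOT p4 OR NOT p7 OR NOT p2) — NOT p7 is true.
  13. (p2 OR NOT p7 OR p5) — NOT p7 is true.
  14. (p8 OR p1 OR p9) — p8 is true.
  15. (p8 OR p4 OR p3) — p8 is true.
  16. (NOT p4 OR NOT p9 OR NOT p5) — NOT p5 is true.
  17. (p1 OR NOT p7 OR NOT p9) — NOT p7 is true.
  18. (NOT p7 OR p3 OR p9) — p3 is true.
  19. (p1 OR p3 OR p8) — p8 is true.
  20. (NOT p5 OR NOT p8 OR NOT p7) — NOT p7 is true.
  21. (p8 OR NOT p1 OR p7) — p8 is true.
  22. (NOT p1 OR p9 OR NOT p2) — NOT p2 is true.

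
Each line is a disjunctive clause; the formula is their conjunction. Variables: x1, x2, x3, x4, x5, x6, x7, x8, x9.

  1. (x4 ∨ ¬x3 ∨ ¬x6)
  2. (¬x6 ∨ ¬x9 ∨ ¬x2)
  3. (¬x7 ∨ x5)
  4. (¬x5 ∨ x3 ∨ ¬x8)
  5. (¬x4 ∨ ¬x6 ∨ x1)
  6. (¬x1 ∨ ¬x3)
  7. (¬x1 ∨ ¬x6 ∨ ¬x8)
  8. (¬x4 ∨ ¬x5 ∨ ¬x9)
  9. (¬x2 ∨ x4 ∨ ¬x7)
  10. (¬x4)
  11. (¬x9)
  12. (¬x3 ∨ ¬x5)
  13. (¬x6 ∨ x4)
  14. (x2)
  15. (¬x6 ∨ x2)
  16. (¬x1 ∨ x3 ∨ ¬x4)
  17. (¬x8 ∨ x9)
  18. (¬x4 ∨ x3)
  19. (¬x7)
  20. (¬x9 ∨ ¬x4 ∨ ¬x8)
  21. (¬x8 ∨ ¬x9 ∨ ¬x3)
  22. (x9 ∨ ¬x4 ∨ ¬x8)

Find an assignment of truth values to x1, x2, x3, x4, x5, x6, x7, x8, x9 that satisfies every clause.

x1=0, x2=1, x3=0, x4=0, x5=1, x6=0, x7=0, x8=0, x9=0

Unit propagation: (¬x4) forces x4 = False.
Unit propagation: (¬x9) forces x9 = False.
(¬x6) is a unit clause, so x6 = False.
The clause (x2) is unit: x2 must be True.
(¬x7) is a unit clause, so x7 = False.
The clause (¬x8) is unit: x8 must be False.
x1 occurs only negated in the remaining clauses — set x1 = False.
Pure literal: x3 appears only negated; assign x3 = False.
x5 is now unconstrained; take x5 = True.
Every clause has at least one true literal under this assignment.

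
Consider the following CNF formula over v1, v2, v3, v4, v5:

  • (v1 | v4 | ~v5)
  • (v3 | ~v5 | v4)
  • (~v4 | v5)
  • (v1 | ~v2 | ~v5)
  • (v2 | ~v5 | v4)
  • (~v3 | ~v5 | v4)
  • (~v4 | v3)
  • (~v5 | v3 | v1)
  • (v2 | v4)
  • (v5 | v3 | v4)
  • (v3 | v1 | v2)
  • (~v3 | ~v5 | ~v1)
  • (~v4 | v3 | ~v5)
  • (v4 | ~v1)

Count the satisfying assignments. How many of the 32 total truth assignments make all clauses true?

2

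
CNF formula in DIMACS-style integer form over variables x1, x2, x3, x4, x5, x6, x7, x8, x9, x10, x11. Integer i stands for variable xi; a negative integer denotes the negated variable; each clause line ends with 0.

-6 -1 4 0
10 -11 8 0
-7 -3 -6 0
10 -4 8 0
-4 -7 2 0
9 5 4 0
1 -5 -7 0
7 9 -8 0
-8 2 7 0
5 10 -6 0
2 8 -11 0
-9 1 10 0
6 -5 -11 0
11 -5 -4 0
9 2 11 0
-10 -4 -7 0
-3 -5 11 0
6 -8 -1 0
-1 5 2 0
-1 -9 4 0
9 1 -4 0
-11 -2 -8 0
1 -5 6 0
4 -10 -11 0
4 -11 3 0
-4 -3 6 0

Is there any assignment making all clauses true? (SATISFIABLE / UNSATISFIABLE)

Set x1 = False and propagate.
The remaining clauses are satisfied by x2 = True, x3 = True, x4 = True, x5 = True, x6 = True, x7 = False, x8 = False, x9 = True, x10 = True, x11 = True.
Every clause has at least one true literal under this assignment.
So x1=F  x2=T  x3=T  x4=T  x5=T  x6=T  x7=F  x8=F  x9=T  x10=T  x11=T is a satisfying assignment.

SATISFIABLE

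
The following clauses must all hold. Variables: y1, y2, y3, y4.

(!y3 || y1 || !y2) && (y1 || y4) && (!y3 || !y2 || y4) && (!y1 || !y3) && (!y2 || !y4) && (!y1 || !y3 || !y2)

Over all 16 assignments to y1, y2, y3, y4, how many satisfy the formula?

5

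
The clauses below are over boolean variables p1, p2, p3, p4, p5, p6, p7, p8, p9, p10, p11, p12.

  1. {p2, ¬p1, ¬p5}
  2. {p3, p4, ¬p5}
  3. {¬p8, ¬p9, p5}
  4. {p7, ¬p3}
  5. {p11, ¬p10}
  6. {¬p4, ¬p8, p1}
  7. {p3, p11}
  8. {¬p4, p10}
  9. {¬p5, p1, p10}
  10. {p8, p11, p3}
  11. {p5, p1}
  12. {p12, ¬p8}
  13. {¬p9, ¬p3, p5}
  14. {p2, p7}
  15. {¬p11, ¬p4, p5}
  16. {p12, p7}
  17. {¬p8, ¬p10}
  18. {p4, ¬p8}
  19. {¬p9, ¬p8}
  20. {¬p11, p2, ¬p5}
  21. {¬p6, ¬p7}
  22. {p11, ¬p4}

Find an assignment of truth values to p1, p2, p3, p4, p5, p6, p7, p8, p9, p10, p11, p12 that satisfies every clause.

p1=T, p2=T, p3=F, p4=F, p5=F, p6=F, p7=T, p8=F, p9=F, p10=T, p11=T, p12=F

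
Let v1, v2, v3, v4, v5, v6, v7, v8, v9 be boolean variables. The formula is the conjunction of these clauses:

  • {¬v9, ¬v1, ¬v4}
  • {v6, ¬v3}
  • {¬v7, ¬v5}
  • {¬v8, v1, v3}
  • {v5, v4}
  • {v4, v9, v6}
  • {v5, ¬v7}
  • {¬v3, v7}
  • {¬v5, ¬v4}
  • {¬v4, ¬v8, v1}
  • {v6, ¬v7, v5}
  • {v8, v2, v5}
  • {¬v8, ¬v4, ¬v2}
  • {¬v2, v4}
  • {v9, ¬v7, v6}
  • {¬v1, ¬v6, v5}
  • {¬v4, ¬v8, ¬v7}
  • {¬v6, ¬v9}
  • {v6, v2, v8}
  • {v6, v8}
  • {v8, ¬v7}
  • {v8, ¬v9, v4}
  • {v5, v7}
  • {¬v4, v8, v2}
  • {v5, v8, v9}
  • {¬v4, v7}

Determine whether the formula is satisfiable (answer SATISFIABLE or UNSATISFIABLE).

Set v1 = False and propagate.
The remaining clauses are satisfied by v2 = False, v3 = False, v4 = False, v5 = True, v6 = True, v7 = False, v8 = False, v9 = False.
Every clause has at least one true literal under this assignment.
So v1=F, v2=F, v3=F, v4=F, v5=T, v6=T, v7=F, v8=F, v9=F is a satisfying assignment.

SATISFIABLE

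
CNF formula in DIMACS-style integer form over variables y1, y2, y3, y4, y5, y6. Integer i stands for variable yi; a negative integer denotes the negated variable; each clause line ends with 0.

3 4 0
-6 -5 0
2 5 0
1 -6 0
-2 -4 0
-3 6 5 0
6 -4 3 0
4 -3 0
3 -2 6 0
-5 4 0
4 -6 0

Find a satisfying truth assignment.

y1=False, y2=False, y3=True, y4=True, y5=True, y6=False

Branch on y1: take y1 = False.
  then y6 is forced to False.
For the remaining variables, y2 = False, y3 = True, y4 = True, y5 = True works.
Check each clause:
  1. (y4 \/ y3) — y3 is true.
  2. (~y6 \/ ~y5) — ~y6 is true.
  3. (y2 \/ y5) — y5 is true.
  4. (y1 \/ ~y6) — ~y6 is true.
  5. (~y4 \/ ~y2) — ~y2 is true.
  6. (y6 \/ ~y3 \/ y5) — y5 is true.
  7. (y3 \/ y6 \/ ~y4) — y3 is true.
  8. (~y3 \/ y4) — y4 is true.
  9. (~y2 \/ y3 \/ y6) — y3 is true.
  10. (y4 \/ ~y5) — y4 is true.
  11. (y4 \/ ~y6) — ~y6 is true.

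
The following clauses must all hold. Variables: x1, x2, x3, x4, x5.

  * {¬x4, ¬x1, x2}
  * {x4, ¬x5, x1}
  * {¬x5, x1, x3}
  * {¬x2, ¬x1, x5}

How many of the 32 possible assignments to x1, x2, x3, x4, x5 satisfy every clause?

18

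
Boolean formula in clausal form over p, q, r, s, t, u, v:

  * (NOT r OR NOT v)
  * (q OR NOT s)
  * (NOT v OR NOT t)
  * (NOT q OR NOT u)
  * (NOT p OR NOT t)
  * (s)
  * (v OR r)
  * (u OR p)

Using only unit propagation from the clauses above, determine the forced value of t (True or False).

(s) stands alone — s = True.
(q OR NOT s): since s = True, the clause reduces to (q). q = True.
From (NOT u OR NOT q) and q = True: u = False.
From (p OR u) and u = False: p = True.
(NOT t OR NOT p) with p = True leaves only NOT t, so t = False.

False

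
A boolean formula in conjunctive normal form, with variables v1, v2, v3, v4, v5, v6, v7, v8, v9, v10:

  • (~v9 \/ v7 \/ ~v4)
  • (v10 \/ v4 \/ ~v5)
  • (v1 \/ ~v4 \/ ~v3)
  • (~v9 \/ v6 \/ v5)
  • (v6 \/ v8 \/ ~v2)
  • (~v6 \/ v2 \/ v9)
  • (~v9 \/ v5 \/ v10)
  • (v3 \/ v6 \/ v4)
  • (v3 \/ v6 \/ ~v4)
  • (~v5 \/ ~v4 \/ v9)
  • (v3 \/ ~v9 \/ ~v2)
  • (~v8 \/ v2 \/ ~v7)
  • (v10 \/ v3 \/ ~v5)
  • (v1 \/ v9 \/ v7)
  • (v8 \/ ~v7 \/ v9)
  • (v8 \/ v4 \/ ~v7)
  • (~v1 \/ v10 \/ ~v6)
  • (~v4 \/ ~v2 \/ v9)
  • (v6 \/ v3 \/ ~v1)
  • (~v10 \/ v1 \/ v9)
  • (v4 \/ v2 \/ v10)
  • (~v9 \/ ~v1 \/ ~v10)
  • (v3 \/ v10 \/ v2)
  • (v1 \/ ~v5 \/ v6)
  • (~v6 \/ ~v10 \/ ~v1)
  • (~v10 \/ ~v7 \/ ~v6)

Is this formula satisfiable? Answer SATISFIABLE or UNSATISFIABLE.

Try v1 = True.
For the remaining variables, v2 = True, v3 = True, v4 = False, v5 = False, v6 = False, v7 = True, v8 = True, v9 = False, v10 = False works.
So v1=True, v2=True, v3=True, v4=False, v5=False, v6=False, v7=True, v8=True, v9=False, v10=False is a satisfying assignment.

SATISFIABLE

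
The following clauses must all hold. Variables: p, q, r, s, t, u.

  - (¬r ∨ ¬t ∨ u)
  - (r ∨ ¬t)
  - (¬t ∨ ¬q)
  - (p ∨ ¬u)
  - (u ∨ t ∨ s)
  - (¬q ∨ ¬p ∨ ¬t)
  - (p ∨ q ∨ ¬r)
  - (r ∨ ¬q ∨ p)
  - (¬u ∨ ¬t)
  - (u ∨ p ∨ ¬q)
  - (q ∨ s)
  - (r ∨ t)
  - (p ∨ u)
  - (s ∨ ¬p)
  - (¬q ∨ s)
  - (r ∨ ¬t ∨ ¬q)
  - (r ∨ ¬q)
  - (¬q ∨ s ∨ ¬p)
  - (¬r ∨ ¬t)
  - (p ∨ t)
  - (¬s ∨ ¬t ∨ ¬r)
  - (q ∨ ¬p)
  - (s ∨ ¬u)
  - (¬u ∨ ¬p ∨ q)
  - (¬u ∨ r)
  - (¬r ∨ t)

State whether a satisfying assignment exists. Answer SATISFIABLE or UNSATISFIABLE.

UNSATISFIABLE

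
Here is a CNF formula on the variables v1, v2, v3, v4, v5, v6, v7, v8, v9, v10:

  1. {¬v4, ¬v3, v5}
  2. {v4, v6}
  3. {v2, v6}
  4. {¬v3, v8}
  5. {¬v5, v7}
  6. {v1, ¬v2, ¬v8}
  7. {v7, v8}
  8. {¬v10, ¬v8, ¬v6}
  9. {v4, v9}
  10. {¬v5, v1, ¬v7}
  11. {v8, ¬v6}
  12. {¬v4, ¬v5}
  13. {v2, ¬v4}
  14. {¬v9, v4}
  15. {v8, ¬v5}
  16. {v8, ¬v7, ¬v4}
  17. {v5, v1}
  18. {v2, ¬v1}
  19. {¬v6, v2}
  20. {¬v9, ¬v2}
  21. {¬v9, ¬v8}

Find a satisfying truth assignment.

v1=1, v2=1, v3=0, v4=1, v5=0, v6=0, v7=0, v8=1, v9=0, v10=1

Pure literal: v3 appears only negated; assign v3 = False.
Try v1 = True.
  then v2 is forced to True.
  then v9 is forced to False.
  then v4 is forced to True.
  then v5 is forced to False.
Branch on v6: take v6 = False.
For the remaining variables, v7 = False, v8 = True, v10 = True works.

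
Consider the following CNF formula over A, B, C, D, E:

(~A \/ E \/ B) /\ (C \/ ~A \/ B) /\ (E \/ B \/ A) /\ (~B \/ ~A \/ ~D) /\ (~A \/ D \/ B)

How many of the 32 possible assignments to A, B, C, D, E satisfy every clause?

17

Case analysis on A and B:
  A=T, B=T: remaining (C,D,E) ∈ {(F,F,F); (F,F,T); (T,F,F); (T,F,T)} — 4.
  A=T, B=F: remaining (C,D,E) ∈ {(T,T,T)} — 1.
  A=F, B=T: C, D, E free → 2^3 = 8.
  A=F, B=F: remaining (C,D,E) ∈ {(F,F,T); (F,T,T); (T,F,T); (T,T,T)} — 4.
Total: 4 + 1 + 8 + 4 = 17.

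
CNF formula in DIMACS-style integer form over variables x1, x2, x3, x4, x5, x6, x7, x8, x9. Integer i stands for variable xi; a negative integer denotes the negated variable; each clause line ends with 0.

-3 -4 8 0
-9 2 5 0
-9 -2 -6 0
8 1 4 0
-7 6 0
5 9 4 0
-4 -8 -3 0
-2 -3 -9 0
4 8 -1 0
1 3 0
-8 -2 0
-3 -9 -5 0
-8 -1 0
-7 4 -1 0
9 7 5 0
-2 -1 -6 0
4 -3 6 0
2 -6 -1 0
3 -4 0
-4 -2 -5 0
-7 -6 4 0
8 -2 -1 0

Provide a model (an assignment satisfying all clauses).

Try x1 = False.
  then x3 is forced to True.
For the remaining variables, x2 = False, x4 = False, x5 = True, x6 = True, x7 = False, x8 = True, x9 = False works.

x1=False, x2=False, x3=True, x4=False, x5=True, x6=True, x7=False, x8=True, x9=False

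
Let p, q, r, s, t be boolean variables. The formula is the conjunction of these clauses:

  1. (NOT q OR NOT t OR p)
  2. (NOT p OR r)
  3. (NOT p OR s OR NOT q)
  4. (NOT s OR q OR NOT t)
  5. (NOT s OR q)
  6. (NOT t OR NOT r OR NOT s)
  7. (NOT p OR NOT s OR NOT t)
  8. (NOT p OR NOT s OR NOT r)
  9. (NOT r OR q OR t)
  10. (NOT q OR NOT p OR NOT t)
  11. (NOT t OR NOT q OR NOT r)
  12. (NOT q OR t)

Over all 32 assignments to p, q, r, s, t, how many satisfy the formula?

Satisfying assignments:
  p=0 q=0 r=0 s=0 t=0
  p=0 q=0 r=0 s=0 t=1
  p=0 q=0 r=1 s=0 t=1
  p=1 q=0 r=1 s=0 t=1
That's 4 in total.

4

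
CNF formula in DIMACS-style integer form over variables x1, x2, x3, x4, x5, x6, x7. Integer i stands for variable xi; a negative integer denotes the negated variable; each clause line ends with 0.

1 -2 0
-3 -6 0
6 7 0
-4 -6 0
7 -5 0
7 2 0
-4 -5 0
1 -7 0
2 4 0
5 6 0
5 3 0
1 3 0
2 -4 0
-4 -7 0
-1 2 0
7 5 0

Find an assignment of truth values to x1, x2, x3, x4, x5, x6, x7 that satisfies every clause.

x1 = T  x2 = T  x3 = T  x4 = F  x5 = T  x6 = F  x7 = T

Branch on x1: take x1 = True.
  then x2 is forced to True.
For the remaining variables, x3 = True, x4 = False, x5 = True, x6 = False, x7 = True works.
Every clause has at least one true literal under this assignment.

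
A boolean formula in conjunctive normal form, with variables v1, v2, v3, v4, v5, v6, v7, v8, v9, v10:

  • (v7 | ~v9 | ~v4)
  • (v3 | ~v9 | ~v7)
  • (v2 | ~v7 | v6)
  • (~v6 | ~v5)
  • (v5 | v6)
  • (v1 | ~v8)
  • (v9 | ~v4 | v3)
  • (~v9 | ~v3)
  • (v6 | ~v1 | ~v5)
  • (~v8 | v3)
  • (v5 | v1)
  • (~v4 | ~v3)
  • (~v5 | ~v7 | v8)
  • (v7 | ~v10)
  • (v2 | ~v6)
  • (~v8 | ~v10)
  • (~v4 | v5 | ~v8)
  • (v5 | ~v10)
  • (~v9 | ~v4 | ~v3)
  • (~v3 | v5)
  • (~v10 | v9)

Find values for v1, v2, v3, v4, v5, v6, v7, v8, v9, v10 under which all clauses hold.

v1 = F, v2 = T, v3 = F, v4 = F, v5 = T, v6 = F, v7 = F, v8 = F, v9 = T, v10 = F

Pure literal: v2 appears only positively; assign v2 = True.
v4 occurs only negated in the remaining clauses — set v4 = False.
Set v1 = False and propagate.
  then v8 is forced to False.
  then v5 is forced to True.
  then v6 is forced to False.
  then v7 is forced to False.
  then v10 is forced to False.
Set v3 = False and propagate.
v9 is now unconstrained; take v9 = True.
Every clause has at least one true literal under this assignment.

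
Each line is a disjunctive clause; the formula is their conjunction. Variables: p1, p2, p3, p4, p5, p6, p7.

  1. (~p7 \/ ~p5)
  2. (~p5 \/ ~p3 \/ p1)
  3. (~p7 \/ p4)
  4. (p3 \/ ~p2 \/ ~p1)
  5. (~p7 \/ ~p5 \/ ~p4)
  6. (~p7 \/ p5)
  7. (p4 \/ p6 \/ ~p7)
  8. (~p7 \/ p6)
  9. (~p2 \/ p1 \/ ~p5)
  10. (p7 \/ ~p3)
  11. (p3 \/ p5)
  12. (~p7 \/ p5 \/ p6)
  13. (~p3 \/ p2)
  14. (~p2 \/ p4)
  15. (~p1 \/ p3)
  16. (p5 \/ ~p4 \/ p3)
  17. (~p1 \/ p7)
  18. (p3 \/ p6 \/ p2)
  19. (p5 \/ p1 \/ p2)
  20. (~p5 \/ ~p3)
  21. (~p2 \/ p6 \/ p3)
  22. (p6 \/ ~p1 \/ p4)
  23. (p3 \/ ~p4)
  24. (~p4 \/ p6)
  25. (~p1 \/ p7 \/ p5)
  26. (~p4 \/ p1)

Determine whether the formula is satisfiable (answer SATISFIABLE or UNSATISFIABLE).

p6 occurs only positively in the remaining clauses — set p6 = True.
Try p1 = False.
  then p4 is forced to False.
  then p7 is forced to False.
  then p3 is forced to False.
  then p5 is forced to True.
  then p2 is forced to False.
Every clause has at least one true literal under this assignment.
So p1=0, p2=0, p3=0, p4=0, p5=1, p6=1, p7=0 is a satisfying assignment.

SATISFIABLE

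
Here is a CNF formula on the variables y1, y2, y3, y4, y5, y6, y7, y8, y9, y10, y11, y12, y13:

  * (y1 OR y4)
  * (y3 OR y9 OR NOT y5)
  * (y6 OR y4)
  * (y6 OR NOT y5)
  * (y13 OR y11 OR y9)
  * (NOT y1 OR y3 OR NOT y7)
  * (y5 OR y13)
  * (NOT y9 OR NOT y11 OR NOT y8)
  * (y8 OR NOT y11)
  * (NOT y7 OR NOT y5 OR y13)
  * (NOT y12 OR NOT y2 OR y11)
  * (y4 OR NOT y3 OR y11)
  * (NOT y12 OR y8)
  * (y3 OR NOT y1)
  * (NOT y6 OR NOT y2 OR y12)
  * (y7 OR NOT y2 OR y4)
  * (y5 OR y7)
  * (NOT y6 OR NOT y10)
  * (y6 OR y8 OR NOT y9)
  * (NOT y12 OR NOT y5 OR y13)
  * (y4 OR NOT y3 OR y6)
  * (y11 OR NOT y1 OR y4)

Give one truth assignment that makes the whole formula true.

y1 = F  y2 = F  y3 = T  y4 = T  y5 = T  y6 = T  y7 = F  y8 = T  y9 = F  y10 = F  y11 = T  y12 = T  y13 = T

Pure literal: y2 appears only negated; assign y2 = False.
y4 occurs only positively in the remaining clauses — set y4 = True.
Set y1 = False and propagate.
Branch on y3: take y3 = True.
For the remaining variables, y5 = True, y6 = True, y7 = False, y8 = True, y9 = False, y10 = False, y11 = True, y12 = True, y13 = True works.
Every clause has at least one true literal under this assignment.
Check each clause:
  1. (y1 OR y4) — y4 is true.
  2. (NOT y5 OR y3 OR y9) — y3 is true.
  3. (y6 OR y4) — y4 is true.
  4. (NOT y5 OR y6) — y6 is true.
  5. (y9 OR y11 OR y13) — y11 is true.
  6. (NOT y1 OR y3 OR NOT y7) — NOT y7 is true.
  7. (y13 OR y5) — y5 is true.
  8. (NOT y9 OR NOT y11 OR NOT y8) — NOT y9 is true.
  9. (NOT y11 OR y8) — y8 is true.
  10. (y13 OR NOT y5 OR NOT y7) — NOT y7 is true.
  11. (NOT y12 OR NOT y2 OR y11) — y11 is true.
  12. (y11 OR y4 OR NOT y3) — y11 is true.
  13. (y8 OR NOT y12) — y8 is true.
  14. (NOT y1 OR y3) — y3 is true.
  15. (y12 OR NOT y2 OR NOT y6) — y12 is true.
  16. (y7 OR NOT y2 OR y4) — y4 is true.
  17. (y5 OR y7) — y5 is true.
  18. (NOT y6 OR NOT y10) — NOT y10 is true.
  19. (NOT y9 OR y8 OR y6) — y8 is true.
  20. (NOT y12 OR NOT y5 OR y13) — y13 is true.
  21. (NOT y3 OR y4 OR y6) — y4 is true.
  22. (y4 OR NOT y1 OR y11) — y11 is true.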